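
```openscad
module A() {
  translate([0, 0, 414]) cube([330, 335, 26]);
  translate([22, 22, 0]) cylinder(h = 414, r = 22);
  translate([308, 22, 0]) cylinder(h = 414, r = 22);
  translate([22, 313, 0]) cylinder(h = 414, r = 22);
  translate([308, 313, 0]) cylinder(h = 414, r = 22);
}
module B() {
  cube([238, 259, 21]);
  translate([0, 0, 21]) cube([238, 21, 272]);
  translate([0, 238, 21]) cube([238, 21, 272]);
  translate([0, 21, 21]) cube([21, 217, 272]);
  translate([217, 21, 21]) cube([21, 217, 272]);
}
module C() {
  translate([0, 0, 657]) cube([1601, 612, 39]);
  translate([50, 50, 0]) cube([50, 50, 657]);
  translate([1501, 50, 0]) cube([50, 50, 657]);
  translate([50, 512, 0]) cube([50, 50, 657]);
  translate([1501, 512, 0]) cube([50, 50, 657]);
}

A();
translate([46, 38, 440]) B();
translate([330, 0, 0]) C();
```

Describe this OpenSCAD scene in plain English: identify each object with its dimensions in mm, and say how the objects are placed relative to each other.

A is a simple wooden stool: a rectangular seat 330 mm (x) by 335 mm (y), 26 mm thick, top face at z = 440 mm, on four round legs, each 44 mm in diameter. The legs rest on z = 0, each leg's axis is inset half a diameter from the nearest pair of seat edges (so the leg's bounding box is flush with the corner).

B is an open-topped rectangular box: outside dimensions 238×259×293 mm, with a uniform wall and base thickness of 21 mm. The base is a full 238×259 slab on the floor; four walls sit on top of the base. The front and back walls (the −y and +y sides) span the full width; the two side walls fit between them.

C is a table: top 1601 mm (x) × 612 mm (y), 39 mm thick, upper face at z = 696 mm, on four 50×50 mm square legs, each inset 50 mm from the nearest pair of top edges, running from z = 0 to the bottom of the top.

The open box is on top of the stool, centred. The table is against the stool's +x side, with their −y faces flush.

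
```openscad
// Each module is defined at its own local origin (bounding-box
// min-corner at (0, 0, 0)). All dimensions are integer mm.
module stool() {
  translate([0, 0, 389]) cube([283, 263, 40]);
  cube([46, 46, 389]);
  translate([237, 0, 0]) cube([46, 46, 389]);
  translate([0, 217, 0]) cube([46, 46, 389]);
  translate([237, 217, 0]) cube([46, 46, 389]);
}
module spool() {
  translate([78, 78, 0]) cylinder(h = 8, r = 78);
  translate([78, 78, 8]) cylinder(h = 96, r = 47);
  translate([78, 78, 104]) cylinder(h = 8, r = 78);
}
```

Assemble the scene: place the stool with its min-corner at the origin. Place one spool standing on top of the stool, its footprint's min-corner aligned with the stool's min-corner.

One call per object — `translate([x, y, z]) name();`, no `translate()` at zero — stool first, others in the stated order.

stool();
translate([0, 0, 429]) spool();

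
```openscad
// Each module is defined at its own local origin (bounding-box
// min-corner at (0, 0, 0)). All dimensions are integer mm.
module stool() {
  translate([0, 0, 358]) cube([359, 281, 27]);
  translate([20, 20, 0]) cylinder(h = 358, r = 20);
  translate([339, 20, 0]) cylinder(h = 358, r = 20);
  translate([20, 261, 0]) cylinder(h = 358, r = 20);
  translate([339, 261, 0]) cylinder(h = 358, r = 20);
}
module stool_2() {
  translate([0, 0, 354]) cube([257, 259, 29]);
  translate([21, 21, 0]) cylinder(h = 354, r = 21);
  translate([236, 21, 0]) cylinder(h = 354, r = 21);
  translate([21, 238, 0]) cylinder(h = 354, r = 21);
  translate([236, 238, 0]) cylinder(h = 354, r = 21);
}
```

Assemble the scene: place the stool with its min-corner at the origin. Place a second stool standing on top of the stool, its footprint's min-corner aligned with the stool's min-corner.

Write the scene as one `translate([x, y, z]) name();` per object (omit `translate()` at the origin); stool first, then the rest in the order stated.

stool();
translate([0, 0, 385]) stool_2();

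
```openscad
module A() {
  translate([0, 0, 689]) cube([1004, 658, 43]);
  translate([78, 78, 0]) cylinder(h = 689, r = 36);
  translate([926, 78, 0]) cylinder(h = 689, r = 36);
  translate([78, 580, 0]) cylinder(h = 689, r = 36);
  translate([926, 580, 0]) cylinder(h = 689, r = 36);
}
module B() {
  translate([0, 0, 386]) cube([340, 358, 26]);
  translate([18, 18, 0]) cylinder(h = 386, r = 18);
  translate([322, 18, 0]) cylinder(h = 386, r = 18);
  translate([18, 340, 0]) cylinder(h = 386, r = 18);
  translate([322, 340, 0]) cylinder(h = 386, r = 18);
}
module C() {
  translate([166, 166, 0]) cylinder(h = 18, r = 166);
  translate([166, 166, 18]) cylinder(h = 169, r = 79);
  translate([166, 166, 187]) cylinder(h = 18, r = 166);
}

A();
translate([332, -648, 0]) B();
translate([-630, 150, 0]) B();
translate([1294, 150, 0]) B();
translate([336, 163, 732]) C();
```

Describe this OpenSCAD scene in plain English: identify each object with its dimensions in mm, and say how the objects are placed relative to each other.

A is a table with a 1004×658 mm rectangular top, 43 mm thick, top surface at z = 732 mm, supported by four round legs of 72 mm diameter, each leg's bounding box inset 42 mm from the nearest pair of top edges, running from the floor.

B is a four-legged stool. The seat is a 340×358×26 mm slab whose top surface is at z = 412 mm; four round legs, each 36 mm in diameter, run from the floor (z = 0) to the underside of the seat, each leg's axis is inset half a diameter from the nearest pair of seat edges (so the leg's bounding box is flush with the corner).

C is a spool: two coaxial disc flanges of radius 166 mm and thickness 18 mm, joined by a core cylinder of radius 79 mm and height 169 mm. The lower flange rests on z = 0 and the three cylinders share a vertical axis.

Three stools sit around the table at the −y, −x, +x sides. The spool is on top of the table, centred.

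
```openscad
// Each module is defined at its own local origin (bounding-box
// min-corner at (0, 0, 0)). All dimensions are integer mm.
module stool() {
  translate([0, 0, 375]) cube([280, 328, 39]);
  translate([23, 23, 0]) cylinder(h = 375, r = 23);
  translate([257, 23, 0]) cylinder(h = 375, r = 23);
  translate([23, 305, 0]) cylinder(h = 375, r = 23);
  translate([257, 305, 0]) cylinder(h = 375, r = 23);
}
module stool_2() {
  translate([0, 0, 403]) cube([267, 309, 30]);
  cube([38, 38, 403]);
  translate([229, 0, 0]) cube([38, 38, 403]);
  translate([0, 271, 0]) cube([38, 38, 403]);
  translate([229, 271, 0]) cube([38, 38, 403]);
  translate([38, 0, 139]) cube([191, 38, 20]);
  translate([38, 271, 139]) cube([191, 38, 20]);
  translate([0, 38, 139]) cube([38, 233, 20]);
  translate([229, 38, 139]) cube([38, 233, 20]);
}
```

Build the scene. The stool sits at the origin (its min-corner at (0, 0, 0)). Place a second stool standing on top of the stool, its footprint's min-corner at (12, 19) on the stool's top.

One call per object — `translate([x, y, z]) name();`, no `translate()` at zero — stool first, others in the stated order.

stool();
translate([12, 19, 414]) stool_2();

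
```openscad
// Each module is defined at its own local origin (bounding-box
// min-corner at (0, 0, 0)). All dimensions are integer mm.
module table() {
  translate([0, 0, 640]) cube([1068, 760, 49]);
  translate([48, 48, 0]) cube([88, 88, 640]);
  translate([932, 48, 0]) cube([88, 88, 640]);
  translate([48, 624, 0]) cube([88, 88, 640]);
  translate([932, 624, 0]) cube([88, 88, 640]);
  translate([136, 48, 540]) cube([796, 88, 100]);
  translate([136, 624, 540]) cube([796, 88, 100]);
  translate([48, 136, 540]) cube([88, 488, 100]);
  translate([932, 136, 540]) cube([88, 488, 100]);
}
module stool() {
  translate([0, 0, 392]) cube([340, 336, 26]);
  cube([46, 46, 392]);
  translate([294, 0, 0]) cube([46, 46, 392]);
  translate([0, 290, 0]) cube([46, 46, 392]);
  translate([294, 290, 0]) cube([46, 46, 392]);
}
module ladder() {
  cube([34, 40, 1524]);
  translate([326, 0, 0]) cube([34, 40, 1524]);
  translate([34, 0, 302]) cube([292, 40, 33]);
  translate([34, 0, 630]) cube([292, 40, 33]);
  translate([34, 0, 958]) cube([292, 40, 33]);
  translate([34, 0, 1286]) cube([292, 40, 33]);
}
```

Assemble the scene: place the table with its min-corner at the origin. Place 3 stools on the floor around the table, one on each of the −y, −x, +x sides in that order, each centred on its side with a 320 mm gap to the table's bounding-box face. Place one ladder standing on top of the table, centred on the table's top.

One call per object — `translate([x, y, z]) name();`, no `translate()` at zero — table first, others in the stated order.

table();
translate([364, -656, 0]) stool();
translate([-660, 212, 0]) stool();
translate([1388, 212, 0]) stool();
translate([354, 360, 689]) ladder();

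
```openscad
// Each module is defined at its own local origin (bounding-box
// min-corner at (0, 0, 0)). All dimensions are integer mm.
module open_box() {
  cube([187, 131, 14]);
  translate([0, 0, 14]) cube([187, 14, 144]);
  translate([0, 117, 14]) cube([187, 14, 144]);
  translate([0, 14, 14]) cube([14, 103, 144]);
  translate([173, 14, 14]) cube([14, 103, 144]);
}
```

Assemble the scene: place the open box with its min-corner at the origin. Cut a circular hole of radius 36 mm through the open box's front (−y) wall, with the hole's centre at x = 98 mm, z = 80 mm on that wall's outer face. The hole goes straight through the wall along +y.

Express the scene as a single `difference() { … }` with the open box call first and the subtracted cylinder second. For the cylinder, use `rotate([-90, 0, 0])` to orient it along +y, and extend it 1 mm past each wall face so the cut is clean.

difference() {
  open_box();
  translate([98, -1, 80]) rotate([-90, 0, 0]) cylinder(h = 16, r = 36);
}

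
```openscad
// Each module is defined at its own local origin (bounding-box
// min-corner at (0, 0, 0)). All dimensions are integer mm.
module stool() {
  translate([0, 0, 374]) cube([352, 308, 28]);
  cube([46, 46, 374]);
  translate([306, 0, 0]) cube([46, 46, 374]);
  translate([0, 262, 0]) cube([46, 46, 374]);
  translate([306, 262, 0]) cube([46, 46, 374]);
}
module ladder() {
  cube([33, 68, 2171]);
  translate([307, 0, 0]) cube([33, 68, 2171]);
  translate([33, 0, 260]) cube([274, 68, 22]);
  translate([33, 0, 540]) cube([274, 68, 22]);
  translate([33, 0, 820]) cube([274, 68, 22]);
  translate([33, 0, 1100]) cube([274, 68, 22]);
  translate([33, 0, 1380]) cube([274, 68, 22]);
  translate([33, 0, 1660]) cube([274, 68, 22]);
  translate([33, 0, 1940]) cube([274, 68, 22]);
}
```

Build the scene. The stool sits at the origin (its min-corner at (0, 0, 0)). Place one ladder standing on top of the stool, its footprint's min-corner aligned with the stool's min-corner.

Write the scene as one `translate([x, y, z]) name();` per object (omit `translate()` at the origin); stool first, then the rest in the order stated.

stool();
translate([0, 0, 402]) ladder();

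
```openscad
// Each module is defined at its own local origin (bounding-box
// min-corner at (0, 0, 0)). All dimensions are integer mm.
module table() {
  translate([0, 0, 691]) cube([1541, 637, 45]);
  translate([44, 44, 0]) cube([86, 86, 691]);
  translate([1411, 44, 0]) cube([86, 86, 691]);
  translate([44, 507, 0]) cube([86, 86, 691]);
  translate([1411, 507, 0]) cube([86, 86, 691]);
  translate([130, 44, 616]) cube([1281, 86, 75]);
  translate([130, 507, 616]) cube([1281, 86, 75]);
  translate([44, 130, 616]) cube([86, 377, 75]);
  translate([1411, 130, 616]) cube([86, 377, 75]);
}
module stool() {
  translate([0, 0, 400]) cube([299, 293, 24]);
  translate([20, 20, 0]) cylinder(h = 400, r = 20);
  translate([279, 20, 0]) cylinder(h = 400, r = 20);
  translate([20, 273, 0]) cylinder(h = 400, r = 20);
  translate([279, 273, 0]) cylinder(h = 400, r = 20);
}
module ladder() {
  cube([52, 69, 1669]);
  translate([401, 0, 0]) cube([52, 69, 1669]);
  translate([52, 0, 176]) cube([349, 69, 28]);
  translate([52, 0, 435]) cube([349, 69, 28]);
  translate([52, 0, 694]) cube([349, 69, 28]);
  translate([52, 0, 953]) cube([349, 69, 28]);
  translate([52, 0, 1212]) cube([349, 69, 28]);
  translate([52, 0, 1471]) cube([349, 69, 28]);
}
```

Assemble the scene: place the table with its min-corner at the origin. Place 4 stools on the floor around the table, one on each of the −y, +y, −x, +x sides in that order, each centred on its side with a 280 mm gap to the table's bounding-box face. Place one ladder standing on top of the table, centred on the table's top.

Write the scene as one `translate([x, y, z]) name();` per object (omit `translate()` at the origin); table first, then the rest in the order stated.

table();
translate([621, -573, 0]) stool();
translate([621, 917, 0]) stool();
translate([-579, 172, 0]) stool();
translate([1821, 172, 0]) stool();
translate([544, 284, 736]) ladder();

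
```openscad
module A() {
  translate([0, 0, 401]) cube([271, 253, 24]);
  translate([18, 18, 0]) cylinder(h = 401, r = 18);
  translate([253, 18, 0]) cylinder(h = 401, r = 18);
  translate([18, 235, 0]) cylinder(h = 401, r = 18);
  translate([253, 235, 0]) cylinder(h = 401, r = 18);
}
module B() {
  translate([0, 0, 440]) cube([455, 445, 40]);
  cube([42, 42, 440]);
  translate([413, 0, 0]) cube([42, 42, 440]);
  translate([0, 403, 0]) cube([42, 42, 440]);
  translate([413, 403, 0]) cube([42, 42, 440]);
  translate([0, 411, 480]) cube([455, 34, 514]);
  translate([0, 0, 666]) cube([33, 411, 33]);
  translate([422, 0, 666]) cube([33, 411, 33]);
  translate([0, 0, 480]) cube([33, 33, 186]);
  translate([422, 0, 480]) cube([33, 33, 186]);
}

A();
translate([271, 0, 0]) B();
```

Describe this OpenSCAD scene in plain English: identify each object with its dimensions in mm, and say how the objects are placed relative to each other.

A is a simple wooden stool: a rectangular seat 271 mm (x) by 253 mm (y), 24 mm thick, top face at z = 425 mm, on four round legs, each 36 mm in diameter. The legs rest on z = 0, each leg's axis is inset half a diameter from the nearest pair of seat edges (so the leg's bounding box is flush with the corner).

B is a chair: 455×445 mm seat, 40 mm thick, top at z = 480 mm, on four 42 mm square corner legs flush with the seat edges. A 34 mm thick backrest slab spans the full seat width, extending 514 mm above the seat top, its back face flush with the seat's +y edge. Two armrests of 33×33 mm section run along each side from the seat's front edge to the front of the backrest, top faces 219 mm above the seat top and outer faces flush with the seat's x-edges; a 33×33 mm post under the front of each armrest stands on the seat at the front corner.

The chair is against the stool's +x side, with their −y faces flush.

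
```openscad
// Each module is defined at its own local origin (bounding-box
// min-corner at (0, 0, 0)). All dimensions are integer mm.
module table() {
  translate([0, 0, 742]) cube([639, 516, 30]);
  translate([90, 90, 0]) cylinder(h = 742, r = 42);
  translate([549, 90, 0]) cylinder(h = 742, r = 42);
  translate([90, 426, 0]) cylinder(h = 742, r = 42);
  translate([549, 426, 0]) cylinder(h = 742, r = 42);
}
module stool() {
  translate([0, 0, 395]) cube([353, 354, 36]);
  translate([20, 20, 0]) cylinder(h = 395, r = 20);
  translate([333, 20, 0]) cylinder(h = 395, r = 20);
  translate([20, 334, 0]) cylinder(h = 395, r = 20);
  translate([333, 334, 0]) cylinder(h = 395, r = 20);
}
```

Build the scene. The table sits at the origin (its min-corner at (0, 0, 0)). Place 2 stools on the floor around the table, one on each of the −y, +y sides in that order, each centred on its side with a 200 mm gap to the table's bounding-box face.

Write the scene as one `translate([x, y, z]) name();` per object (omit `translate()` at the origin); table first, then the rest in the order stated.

table();
translate([143, -554, 0]) stool();
translate([143, 716, 0]) stool();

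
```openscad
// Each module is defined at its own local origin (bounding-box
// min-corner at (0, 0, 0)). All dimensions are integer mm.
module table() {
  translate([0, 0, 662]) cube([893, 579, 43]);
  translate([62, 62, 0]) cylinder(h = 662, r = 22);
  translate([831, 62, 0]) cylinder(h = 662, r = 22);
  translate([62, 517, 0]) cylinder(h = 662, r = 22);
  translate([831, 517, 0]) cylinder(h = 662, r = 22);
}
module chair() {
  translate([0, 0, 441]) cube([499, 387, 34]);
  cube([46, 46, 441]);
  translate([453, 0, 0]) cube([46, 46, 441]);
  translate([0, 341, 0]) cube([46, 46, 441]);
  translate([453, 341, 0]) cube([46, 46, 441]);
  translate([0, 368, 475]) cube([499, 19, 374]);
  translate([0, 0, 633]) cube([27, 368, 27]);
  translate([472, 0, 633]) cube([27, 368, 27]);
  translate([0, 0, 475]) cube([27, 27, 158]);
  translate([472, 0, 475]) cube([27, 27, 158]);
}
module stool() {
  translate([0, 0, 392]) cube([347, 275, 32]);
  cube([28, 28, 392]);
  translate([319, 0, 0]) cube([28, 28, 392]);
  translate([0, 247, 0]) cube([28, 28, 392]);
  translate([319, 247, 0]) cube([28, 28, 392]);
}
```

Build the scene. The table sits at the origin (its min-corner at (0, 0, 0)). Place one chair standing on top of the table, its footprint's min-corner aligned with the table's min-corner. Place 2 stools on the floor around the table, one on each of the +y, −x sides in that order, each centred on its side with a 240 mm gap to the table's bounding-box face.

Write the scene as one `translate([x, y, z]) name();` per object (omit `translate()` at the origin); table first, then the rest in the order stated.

table();
translate([0, 0, 705]) chair();
translate([273, 819, 0]) stool();
translate([-587, 152, 0]) stool();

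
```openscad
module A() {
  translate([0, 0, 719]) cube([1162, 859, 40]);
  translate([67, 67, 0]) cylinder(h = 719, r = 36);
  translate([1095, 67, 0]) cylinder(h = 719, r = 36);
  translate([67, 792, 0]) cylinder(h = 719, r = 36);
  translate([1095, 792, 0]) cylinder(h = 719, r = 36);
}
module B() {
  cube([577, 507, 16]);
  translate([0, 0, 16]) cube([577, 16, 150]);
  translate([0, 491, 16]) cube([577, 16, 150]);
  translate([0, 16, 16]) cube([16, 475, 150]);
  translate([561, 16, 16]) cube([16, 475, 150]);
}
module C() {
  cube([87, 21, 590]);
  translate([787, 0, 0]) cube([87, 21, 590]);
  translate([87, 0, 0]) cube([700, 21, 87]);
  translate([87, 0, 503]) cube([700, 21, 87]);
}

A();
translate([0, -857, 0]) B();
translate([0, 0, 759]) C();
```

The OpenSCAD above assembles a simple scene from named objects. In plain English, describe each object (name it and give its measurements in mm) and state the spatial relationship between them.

A is a table: top 1162 mm (x) × 859 mm (y), 40 mm thick, upper face at z = 759 mm, on four round legs of 72 mm diameter, each leg's bounding box inset 31 mm from the nearest pair of top edges, running from z = 0 to the bottom of the top.

B is an open-topped rectangular box: outside dimensions 577×507×166 mm, with a uniform wall and base thickness of 16 mm. The base is a full 577×507 slab on the floor; four walls sit on top of the base. The front and back walls (the −y and +y sides) span the full width; the two side walls fit between them.

C is a picture frame with a 700×416 mm rectangular opening (x by z) and a uniform 87 mm border on every side. Frame depth is 21 mm along y. It is built from two vertical stiles running the full outside height and two horizontal rails spanning the gap between the stiles.

The open box is on the floor beside the table on its −y side. The picture frame is on top of the table.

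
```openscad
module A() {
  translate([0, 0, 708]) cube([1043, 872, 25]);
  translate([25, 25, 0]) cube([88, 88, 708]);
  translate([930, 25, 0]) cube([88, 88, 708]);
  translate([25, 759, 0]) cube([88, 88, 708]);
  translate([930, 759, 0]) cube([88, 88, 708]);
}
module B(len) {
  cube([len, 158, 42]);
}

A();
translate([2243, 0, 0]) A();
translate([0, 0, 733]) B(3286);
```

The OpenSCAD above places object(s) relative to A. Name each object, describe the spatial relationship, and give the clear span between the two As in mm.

A is a table. B is a beam. A beam spans the tops of two tables. The clear span between the two tables is 1200 mm.

Second table starts at x = 2243; first ends at x = 1043; clear span = 2243 − 1043 = 1200 mm.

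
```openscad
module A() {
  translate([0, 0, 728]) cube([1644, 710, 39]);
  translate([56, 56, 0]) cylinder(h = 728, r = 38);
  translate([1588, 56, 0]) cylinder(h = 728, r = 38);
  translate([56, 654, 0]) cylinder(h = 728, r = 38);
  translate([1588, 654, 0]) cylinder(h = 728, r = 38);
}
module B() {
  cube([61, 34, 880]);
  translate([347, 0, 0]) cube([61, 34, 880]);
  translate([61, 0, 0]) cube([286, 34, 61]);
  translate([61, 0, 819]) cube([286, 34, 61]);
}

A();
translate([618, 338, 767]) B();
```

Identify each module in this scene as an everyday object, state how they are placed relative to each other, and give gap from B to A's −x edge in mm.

A is a table. B is a picture frame. The picture frame is on top of the table, centred. The gap from the picture frame to the table's −x edge is 618 mm.

The picture frame's min-x is at 618; the table's min-x is 0; gap = 618 mm.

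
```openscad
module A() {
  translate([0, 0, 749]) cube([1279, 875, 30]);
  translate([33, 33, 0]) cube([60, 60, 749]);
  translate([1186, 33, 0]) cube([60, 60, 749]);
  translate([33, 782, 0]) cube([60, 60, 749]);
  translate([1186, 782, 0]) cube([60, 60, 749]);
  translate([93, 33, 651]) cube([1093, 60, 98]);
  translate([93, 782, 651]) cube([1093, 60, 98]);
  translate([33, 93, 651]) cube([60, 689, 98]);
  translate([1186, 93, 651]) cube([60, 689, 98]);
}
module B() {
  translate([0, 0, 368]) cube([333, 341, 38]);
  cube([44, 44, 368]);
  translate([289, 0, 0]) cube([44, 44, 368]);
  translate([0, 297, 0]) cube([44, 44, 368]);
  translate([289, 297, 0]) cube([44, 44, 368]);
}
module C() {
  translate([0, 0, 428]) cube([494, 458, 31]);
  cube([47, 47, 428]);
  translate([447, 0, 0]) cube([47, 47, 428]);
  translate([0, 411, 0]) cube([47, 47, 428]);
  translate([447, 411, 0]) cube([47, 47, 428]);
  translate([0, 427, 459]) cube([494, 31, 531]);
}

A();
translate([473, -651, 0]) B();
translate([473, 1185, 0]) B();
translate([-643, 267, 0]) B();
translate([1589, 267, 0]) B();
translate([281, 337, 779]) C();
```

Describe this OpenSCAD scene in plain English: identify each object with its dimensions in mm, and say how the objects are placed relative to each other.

A is a rectangular dining table. The top is 1279×875×30 mm with its upper surface at z = 779 mm. It stands on four 60×60 mm square legs, each inset 33 mm from the nearest pair of top edges, running from the floor to the underside of the top. Four apron rails, 60 mm thick and 98 mm tall, run between adjacent legs with their top edges flush with the underside of the top and their outer faces flush with the legs' outer faces.

B is a four-legged stool. The seat is 333×341 mm, 38 mm thick, top at z = 406 mm. It stands on four square legs, each 44×44 mm in cross-section, from z = 0 to the seat underside, each flush with a corner of the seat.

C is a chair. The seat is a 494×458×31 mm slab with its top at z = 459 mm, on four 47×47 mm corner legs (flush with the seat edges, standing on z = 0). A flat backrest 31 mm thick, 531 mm tall, spans the full seat width and rises from the seat top along its +y edge, rear face flush with the rear of the seat.

Four stools sit around the table at the −y, +y, −x, +x sides. The chair is on top of the table.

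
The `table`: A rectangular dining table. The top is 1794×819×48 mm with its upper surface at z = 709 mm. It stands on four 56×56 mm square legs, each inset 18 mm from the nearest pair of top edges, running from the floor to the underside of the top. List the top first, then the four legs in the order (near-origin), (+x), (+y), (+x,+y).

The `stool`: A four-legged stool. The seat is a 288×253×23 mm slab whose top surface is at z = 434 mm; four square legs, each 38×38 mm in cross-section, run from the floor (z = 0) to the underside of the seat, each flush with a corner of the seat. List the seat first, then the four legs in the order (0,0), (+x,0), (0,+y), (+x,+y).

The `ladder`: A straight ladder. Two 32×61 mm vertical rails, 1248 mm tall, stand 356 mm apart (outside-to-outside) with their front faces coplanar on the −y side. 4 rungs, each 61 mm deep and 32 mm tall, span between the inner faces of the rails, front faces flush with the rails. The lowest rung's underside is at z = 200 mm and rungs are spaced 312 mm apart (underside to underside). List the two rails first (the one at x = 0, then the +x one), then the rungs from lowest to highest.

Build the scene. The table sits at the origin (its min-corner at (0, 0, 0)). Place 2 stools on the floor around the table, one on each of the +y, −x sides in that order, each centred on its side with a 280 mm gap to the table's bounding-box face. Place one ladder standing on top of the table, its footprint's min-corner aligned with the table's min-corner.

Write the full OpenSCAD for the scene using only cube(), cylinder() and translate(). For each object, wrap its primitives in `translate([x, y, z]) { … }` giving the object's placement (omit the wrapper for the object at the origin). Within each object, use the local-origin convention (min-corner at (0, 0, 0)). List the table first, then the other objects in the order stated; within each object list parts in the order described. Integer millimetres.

translate([0, 0, 661]) cube([1794, 819, 48]);
translate([18, 18, 0]) cube([56, 56, 661]);
translate([1720, 18, 0]) cube([56, 56, 661]);
translate([18, 745, 0]) cube([56, 56, 661]);
translate([1720, 745, 0]) cube([56, 56, 661]);
translate([753, 1099, 0]) {
  translate([0, 0, 411]) cube([288, 253, 23]);
  cube([38, 38, 411]);
  translate([250, 0, 0]) cube([38, 38, 411]);
  translate([0, 215, 0]) cube([38, 38, 411]);
  translate([250, 215, 0]) cube([38, 38, 411]);
}
translate([-568, 283, 0]) {
  translate([0, 0, 411]) cube([288, 253, 23]);
  cube([38, 38, 411]);
  translate([250, 0, 0]) cube([38, 38, 411]);
  translate([0, 215, 0]) cube([38, 38, 411]);
  translate([250, 215, 0]) cube([38, 38, 411]);
}
translate([0, 0, 709]) {
  cube([32, 61, 1248]);
  translate([324, 0, 0]) cube([32, 61, 1248]);
  translate([32, 0, 200]) cube([292, 61, 32]);
  translate([32, 0, 512]) cube([292, 61, 32]);
  translate([32, 0, 824]) cube([292, 61, 32]);
  translate([32, 0, 1136]) cube([292, 61, 32]);
}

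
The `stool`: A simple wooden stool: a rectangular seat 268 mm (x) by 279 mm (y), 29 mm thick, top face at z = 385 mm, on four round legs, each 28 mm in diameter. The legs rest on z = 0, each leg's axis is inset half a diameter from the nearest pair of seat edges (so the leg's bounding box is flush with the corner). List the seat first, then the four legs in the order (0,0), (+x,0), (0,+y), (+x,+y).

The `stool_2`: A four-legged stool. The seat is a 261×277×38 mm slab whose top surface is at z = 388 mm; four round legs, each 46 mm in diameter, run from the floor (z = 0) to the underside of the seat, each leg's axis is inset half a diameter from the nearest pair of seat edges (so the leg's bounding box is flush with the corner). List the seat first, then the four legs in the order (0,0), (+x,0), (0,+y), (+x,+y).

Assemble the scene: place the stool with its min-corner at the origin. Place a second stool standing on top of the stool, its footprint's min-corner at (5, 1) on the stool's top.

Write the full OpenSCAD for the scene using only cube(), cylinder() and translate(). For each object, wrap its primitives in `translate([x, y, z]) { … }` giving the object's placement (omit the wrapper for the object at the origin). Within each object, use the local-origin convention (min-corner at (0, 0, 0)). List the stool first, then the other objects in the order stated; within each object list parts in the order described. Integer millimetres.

translate([0, 0, 356]) cube([268, 279, 29]);
translate([14, 14, 0]) cylinder(h = 356, r = 14);
translate([254, 14, 0]) cylinder(h = 356, r = 14);
translate([14, 265, 0]) cylinder(h = 356, r = 14);
translate([254, 265, 0]) cylinder(h = 356, r = 14);
translate([5, 1, 385]) {
  translate([0, 0, 350]) cube([261, 277, 38]);
  translate([23, 23, 0]) cylinder(h = 350, r = 23);
  translate([238, 23, 0]) cylinder(h = 350, r = 23);
  translate([23, 254, 0]) cylinder(h = 350, r = 23);
  translate([238, 254, 0]) cylinder(h = 350, r = 23);
}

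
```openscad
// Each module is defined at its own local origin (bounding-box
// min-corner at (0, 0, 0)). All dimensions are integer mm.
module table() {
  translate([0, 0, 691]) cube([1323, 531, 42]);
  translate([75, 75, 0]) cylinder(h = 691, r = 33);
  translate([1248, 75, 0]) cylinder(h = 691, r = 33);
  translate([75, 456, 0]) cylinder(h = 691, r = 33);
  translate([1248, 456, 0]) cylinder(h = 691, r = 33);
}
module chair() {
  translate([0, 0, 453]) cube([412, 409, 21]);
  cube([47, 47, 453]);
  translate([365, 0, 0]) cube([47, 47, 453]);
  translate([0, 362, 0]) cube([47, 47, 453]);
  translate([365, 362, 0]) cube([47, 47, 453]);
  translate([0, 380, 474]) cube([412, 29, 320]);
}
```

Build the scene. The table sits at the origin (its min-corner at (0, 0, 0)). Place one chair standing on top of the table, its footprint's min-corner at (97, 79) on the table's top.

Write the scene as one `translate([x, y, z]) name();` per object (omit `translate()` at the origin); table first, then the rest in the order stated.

table();
translate([97, 79, 733]) chair();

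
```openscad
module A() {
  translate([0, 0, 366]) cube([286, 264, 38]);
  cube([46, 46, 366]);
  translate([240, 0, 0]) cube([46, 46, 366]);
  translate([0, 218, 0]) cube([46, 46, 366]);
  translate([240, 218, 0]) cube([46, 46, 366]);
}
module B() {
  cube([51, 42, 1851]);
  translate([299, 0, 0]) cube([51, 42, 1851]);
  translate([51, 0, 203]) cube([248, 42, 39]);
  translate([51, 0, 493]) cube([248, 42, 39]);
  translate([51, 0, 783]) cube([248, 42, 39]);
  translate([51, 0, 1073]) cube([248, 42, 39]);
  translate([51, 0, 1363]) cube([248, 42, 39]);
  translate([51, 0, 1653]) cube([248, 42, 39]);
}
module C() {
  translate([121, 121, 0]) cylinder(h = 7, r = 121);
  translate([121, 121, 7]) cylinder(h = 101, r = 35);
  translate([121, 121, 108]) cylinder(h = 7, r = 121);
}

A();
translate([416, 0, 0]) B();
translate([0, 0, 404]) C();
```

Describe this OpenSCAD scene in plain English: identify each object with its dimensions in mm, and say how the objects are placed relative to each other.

A is a simple wooden stool: a rectangular seat 286 mm (x) by 264 mm (y), 38 mm thick, top face at z = 404 mm, on four square legs, each 46×46 mm in cross-section. The legs rest on z = 0, each flush with a corner of the seat.

B is a straight ladder. Two 51×42 mm vertical rails, 1851 mm tall, stand 350 mm apart (outside-to-outside) with their front faces coplanar on the −y side. 6 rungs, each 42 mm deep and 39 mm tall, span between the inner faces of the rails, front faces flush with the rails. The lowest rung's underside is at z = 203 mm and rungs are spaced 290 mm apart (underside to underside).

C is a spool: two coaxial disc flanges of radius 121 mm and thickness 7 mm, joined by a core cylinder of radius 35 mm and height 101 mm. The lower flange rests on z = 0 and the three cylinders share a vertical axis.

The ladder is on the floor beside the stool on its +x side. The spool is on top of the stool.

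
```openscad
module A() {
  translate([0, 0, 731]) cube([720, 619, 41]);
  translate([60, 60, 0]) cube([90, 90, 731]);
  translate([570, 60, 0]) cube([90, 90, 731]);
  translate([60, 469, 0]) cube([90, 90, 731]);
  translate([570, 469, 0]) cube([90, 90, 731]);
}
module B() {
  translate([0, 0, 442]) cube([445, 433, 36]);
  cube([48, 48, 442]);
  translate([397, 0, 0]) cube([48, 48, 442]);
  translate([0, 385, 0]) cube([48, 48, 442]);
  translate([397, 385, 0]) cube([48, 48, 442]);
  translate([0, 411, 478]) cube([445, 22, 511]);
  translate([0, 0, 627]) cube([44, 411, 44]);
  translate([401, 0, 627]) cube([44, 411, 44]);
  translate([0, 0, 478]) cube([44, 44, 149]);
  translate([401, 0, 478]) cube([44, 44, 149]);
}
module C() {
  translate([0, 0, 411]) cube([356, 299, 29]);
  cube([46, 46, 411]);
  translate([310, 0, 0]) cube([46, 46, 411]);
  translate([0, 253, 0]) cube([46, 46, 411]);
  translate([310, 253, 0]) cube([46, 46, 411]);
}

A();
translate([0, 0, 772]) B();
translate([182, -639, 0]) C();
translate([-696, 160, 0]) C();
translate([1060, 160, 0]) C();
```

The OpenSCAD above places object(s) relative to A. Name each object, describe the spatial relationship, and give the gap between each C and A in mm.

A is a table. B is a chair. C is a stool. The chair is on top of the table. Three stools sit around the table at the −y, −x, +x sides. The gap between each stool and the table is 340 mm.

Each stool's nearest face is 340 mm from the table's bounding box.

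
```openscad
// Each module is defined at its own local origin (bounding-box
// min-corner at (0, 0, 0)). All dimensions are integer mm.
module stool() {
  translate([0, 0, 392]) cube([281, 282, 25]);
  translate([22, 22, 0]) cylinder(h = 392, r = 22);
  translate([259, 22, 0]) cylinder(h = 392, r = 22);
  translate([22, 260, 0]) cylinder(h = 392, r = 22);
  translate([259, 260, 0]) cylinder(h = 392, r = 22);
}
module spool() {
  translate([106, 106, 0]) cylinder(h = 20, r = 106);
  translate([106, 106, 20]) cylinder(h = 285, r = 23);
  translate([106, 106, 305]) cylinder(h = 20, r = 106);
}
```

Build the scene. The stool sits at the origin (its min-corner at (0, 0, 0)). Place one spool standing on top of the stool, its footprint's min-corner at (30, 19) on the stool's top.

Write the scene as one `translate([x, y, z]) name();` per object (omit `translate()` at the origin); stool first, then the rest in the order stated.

stool();
translate([30, 19, 417]) spool();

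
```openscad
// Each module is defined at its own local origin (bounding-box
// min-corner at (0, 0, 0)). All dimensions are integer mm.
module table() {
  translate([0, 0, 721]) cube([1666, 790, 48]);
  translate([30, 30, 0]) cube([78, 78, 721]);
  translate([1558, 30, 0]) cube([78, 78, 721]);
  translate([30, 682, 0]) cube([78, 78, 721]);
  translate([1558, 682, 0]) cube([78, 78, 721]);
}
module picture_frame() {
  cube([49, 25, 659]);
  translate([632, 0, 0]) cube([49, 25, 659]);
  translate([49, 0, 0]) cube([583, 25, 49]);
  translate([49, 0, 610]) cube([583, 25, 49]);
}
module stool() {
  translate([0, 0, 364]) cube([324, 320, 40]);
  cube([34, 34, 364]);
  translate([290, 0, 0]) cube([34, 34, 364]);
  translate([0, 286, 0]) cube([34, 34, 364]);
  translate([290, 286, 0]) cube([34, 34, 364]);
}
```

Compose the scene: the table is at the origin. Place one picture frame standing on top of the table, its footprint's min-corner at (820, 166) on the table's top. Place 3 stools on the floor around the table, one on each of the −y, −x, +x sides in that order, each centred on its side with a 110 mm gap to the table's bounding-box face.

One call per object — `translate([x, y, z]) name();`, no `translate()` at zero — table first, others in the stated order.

table();
translate([820, 166, 769]) picture_frame();
translate([671, -430, 0]) stool();
translate([-434, 235, 0]) stool();
translate([1776, 235, 0]) stool();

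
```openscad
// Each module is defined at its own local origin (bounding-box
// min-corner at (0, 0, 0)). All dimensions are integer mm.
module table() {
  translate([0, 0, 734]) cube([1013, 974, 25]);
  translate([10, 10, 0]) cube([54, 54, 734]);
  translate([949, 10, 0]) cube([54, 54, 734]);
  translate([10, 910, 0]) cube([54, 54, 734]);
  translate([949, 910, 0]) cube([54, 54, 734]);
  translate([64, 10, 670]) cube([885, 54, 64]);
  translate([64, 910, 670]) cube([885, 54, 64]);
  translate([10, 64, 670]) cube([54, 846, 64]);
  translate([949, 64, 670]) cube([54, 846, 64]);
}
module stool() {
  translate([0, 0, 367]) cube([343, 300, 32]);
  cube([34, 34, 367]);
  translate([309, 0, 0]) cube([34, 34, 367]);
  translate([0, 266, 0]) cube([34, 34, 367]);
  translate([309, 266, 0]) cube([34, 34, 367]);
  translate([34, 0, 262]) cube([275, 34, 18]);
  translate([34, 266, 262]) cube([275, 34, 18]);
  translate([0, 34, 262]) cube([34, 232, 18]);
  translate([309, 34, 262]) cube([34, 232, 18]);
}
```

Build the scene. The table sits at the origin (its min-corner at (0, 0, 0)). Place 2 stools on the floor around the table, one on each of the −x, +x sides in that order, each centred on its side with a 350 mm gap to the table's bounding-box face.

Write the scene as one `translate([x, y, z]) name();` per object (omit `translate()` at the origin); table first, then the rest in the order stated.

table();
translate([-693, 337, 0]) stool();
translate([1363, 337, 0]) stool();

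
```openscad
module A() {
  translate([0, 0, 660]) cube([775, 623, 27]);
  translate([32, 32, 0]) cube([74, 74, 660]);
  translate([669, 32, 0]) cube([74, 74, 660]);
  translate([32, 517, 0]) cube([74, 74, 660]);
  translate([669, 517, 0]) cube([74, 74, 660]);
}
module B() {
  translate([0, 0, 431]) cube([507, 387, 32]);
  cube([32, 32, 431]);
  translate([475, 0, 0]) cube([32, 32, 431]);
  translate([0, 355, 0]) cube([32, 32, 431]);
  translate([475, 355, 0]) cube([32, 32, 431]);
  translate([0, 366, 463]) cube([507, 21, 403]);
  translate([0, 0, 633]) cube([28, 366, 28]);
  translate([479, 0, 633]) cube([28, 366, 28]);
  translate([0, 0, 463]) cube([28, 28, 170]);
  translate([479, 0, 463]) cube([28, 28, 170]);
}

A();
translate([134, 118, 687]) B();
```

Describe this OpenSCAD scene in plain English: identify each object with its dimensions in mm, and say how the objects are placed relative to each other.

A is a table: top 775 mm (x) × 623 mm (y), 27 mm thick, upper face at z = 687 mm, on four 74×74 mm square legs, each inset 32 mm from the nearest pair of top edges, running from z = 0 to the bottom of the top.

B is a chair: 507×387 mm seat, 32 mm thick, top at z = 463 mm, on four 32 mm square corner legs flush with the seat edges. A 21 mm thick backrest slab spans the full seat width, extending 403 mm above the seat top, its back face flush with the seat's +y edge. Two armrests of 28×28 mm section run along each side from the seat's front edge to the front of the backrest, top faces 198 mm above the seat top and outer faces flush with the seat's x-edges; a 28×28 mm post under the front of each armrest stands on the seat at the front corner.

The chair is on top of the table, centred.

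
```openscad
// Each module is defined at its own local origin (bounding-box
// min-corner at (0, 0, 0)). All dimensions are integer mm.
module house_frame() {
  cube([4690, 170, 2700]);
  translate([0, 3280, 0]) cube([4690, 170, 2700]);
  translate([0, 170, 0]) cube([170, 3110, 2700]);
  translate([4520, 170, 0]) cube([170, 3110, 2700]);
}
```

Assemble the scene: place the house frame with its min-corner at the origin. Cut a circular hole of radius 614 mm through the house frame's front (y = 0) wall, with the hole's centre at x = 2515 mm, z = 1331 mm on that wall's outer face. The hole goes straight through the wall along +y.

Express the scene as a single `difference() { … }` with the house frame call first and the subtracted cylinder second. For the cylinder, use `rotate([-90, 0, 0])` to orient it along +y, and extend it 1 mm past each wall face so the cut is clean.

difference() {
  house_frame();
  translate([2515, -1, 1331]) rotate([-90, 0, 0]) cylinder(h = 172, r = 614);
}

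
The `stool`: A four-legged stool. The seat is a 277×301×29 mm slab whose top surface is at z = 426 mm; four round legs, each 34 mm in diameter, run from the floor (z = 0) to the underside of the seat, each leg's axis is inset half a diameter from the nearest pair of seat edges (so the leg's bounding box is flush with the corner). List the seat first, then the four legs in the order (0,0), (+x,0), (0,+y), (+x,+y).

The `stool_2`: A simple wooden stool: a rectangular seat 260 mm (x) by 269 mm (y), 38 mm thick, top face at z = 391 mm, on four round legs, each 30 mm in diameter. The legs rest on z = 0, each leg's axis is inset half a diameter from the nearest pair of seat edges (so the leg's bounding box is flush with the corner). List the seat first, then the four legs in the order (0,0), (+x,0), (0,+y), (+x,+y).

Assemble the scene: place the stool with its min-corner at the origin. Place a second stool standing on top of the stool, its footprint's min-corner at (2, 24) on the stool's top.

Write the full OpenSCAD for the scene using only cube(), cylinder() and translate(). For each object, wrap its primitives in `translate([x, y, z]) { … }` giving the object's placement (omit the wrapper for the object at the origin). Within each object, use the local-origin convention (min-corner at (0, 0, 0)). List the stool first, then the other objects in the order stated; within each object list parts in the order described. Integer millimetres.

translate([0, 0, 397]) cube([277, 301, 29]);
translate([17, 17, 0]) cylinder(h = 397, r = 17);
translate([260, 17, 0]) cylinder(h = 397, r = 17);
translate([17, 284, 0]) cylinder(h = 397, r = 17);
translate([260, 284, 0]) cylinder(h = 397, r = 17);
translate([2, 24, 426]) {
  translate([0, 0, 353]) cube([260, 269, 38]);
  translate([15, 15, 0]) cylinder(h = 353, r = 15);
  translate([245, 15, 0]) cylinder(h = 353, r = 15);
  translate([15, 254, 0]) cylinder(h = 353, r = 15);
  translate([245, 254, 0]) cylinder(h = 353, r = 15);
}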